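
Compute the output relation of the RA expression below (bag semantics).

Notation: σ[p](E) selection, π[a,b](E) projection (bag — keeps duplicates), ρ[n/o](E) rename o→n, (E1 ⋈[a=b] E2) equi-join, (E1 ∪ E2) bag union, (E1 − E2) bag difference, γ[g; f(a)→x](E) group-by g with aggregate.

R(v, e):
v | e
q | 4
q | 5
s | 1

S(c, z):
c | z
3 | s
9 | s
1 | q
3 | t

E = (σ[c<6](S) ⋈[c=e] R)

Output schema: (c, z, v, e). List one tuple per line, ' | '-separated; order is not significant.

Row counts bottom-up:
  S → 4
  σ[c<6](S) → 3
  R → 3
  (σ[c<6](S) ⋈[c=e] R) → 1

== RESULT ==
c | z | v | e
1 | q | s | 1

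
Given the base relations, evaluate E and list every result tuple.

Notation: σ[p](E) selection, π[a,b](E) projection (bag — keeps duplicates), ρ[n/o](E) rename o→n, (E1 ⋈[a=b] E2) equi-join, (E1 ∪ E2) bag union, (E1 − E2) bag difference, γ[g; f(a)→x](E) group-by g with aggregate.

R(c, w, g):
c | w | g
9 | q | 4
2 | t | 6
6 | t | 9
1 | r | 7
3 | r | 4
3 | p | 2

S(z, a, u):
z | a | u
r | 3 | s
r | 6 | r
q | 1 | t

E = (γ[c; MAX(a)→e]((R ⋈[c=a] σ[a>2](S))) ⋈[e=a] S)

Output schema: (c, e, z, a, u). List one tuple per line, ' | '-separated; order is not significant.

Stepwise |·|:
  R → 6
  S → 3
  σ[a>2](S) → 2
  (R ⋈[c=a] σ[a>2](S)) → 3
  γ[c; MAX(a)→e]((R ⋈[c=a] σ[a>2](S))) → 2
  S → 3
  (γ[c; MAX(a)→e]((R ⋈[c=a] σ[a>2](S))) ⋈[e=a] S) → 2

== RESULT ==
c | e | z | a | u
3 | 3 | r | 3 | s
6 | 6 | r | 6 | r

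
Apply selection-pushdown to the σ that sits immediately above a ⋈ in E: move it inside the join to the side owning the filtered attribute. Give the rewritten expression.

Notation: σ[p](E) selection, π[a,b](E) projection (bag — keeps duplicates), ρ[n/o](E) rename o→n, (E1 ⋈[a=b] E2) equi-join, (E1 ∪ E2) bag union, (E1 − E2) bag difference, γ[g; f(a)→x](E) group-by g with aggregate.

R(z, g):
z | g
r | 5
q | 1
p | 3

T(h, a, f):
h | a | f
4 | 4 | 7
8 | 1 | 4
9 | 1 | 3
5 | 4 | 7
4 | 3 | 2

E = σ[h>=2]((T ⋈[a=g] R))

σ filters on h, owned by the left side.
E' = (σ[h>=2](T) ⋈[a=g] R)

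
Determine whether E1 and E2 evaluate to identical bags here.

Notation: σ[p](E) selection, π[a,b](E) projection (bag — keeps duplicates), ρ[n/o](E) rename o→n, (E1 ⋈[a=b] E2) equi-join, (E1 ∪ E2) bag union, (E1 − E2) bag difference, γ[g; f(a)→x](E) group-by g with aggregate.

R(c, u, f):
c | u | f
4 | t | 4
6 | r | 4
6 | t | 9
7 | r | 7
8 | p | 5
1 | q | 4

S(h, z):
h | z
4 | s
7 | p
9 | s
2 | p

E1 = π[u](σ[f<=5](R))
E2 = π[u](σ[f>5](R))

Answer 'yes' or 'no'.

E1 subexpression sizes:
  R → 6
  σ[f<=5](R) → 4
  π[u](σ[f<=5](R)) → 4
E2 subexpression sizes:
  R → 6
  σ[f>5](R) → 2
  π[u](σ[f>5](R)) → 2

E1 result:
u
p
q
r
t
E2 result:
u
r
t
Witness: ('q',) appears 1× in E1 but 0× in E2.

no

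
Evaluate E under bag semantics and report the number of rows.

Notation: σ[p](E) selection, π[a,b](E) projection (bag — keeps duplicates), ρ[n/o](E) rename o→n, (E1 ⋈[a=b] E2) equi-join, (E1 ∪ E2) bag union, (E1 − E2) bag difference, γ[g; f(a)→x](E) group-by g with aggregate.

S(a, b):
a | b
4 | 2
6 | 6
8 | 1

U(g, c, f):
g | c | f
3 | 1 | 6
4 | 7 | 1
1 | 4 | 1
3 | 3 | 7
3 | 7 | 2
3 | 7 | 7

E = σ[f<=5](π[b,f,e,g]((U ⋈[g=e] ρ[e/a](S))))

Subexpression sizes:
  U → 6
  S → 3
  ρ[e/a](S) → 3
  (U ⋈[g=e] ρ[e/a](S)) → 1
  π[b,f,e,g]((U ⋈[g=e] ρ[e/a](S))) → 1
  σ[f<=5](π[b,f,e,g]((U ⋈[g=e] ρ[e/a](S)))) → 1

|E| = 1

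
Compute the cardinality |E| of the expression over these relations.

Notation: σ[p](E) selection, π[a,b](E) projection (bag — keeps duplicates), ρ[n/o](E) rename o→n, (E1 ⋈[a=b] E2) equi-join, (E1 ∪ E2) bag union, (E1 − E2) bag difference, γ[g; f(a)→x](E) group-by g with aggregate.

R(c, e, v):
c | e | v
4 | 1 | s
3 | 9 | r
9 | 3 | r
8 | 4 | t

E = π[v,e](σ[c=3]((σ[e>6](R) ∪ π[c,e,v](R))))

Row counts bottom-up:
  R → 4
  σ[e>6](R) → 1
  R → 4
  π[c,e,v](R) → 4
  (σ[e>6](R) ∪ π[c,e,v](R)) → 5
  σ[c=3]((σ[e>6](R) ∪ π[c,e,v](R))) → 2
  π[v,e](σ[c=3]((σ[e>6](R) ∪ π[c,e,v](R)))) → 2

|E| = 2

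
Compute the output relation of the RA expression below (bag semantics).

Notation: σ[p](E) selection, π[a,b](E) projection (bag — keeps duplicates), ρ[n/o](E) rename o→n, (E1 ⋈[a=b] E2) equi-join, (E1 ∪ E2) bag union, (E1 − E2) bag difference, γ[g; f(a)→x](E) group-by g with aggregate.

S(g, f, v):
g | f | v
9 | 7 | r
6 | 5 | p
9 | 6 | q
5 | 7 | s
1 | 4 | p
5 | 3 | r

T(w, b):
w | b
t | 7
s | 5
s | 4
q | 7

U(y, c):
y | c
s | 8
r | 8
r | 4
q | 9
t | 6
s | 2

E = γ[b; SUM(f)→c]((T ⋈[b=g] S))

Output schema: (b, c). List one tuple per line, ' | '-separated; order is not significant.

Row counts bottom-up:
  T → 4
  S → 6
  (T ⋈[b=g] S) → 2
  γ[b; SUM(f)→c]((T ⋈[b=g] S)) → 1

== RESULT ==
b | c
5 | 10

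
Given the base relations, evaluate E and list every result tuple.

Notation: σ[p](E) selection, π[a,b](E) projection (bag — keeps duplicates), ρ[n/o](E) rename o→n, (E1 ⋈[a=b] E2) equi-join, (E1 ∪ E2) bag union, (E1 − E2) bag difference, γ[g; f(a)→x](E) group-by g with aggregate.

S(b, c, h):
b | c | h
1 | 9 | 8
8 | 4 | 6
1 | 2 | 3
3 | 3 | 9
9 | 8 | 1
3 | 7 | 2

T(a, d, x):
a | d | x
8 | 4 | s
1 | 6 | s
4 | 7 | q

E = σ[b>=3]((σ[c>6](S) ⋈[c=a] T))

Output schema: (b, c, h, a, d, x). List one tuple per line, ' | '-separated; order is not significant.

Row counts bottom-up:
  S → 6
  σ[c>6](S) → 3
  T → 3
  (σ[c>6](S) ⋈[c=a] T) → 1
  σ[b>=3]((σ[c>6](S) ⋈[c=a] T)) → 1

== RESULT ==
b | c | h | a | d | x
9 | 8 | 1 | 8 | 4 | s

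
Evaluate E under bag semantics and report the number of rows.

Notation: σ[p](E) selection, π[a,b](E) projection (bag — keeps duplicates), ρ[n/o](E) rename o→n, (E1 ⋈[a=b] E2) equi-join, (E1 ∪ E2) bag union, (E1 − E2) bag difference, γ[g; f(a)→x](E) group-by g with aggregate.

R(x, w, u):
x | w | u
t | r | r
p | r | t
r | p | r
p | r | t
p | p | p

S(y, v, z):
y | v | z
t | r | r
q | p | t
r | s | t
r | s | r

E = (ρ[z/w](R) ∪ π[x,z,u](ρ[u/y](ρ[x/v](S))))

Stepwise |·|:
  R → 5
  ρ[z/w](R) → 5
  S → 4
  ρ[x/v](S) → 4
  ρ[u/y](ρ[x/v](S)) → 4
  π[x,z,u](ρ[u/y](ρ[x/v](S))) → 4
  (ρ[z/w](R) ∪ π[x,z,u](ρ[u/y](ρ[x/v](S)))) → 9

|E| = 9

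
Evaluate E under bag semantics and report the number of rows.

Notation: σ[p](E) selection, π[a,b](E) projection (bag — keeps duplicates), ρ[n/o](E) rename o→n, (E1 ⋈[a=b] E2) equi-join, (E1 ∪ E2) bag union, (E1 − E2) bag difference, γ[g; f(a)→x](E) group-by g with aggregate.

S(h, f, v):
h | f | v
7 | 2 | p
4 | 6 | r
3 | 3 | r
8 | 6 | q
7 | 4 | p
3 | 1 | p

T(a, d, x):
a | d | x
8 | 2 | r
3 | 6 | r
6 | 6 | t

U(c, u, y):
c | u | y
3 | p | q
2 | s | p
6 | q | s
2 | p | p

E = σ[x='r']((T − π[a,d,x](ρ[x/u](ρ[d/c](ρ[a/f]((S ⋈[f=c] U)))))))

Stepwise |·|:
  T → 3
  S → 6
  U → 4
  (S ⋈[f=c] U) → 5
  ρ[a/f]((S ⋈[f=c] U)) → 5
  ρ[d/c](ρ[a/f]((S ⋈[f=c] U))) → 5
  ρ[x/u](ρ[d/c](ρ[a/f]((S ⋈[f=c] U)))) → 5
  π[a,d,x](ρ[x/u](ρ[d/c](ρ[a/f]((S ⋈[f=c] U))))) → 5
  (T − π[a,d,x](ρ[x/u](ρ[d/c](ρ[a/f]((S ⋈[f=c] U)))))) → 3
  σ[x='r']((T − π[a,d,x](ρ[x/u](ρ[d/c](ρ[a/f]((S ⋈[f=c] U))))))) → 2

|E| = 2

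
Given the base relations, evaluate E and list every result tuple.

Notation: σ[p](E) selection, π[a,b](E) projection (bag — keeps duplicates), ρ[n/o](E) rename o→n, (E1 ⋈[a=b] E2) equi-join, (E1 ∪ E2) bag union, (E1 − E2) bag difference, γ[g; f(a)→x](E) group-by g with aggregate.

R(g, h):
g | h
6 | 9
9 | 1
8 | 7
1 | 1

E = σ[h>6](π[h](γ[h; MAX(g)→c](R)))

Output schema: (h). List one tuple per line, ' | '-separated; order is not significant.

Row counts bottom-up:
  R → 4
  γ[h; MAX(g)→c](R) → 3
  π[h](γ[h; MAX(g)→c](R)) → 3
  σ[h>6](π[h](γ[h; MAX(g)→c](R))) → 2

== RESULT ==
h
7
9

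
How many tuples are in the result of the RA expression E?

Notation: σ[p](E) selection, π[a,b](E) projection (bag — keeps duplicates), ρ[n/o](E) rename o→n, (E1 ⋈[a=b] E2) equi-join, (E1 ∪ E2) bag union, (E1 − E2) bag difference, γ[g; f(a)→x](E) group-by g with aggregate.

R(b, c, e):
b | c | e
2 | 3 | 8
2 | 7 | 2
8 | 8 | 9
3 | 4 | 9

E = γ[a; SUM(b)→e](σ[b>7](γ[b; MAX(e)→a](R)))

Per-node cardinality:
  R → 4
  γ[b; MAX(e)→a](R) → 3
  σ[b>7](γ[b; MAX(e)→a](R)) → 1
  γ[a; SUM(b)→e](σ[b>7](γ[b; MAX(e)→a](R))) → 1

|E| = 1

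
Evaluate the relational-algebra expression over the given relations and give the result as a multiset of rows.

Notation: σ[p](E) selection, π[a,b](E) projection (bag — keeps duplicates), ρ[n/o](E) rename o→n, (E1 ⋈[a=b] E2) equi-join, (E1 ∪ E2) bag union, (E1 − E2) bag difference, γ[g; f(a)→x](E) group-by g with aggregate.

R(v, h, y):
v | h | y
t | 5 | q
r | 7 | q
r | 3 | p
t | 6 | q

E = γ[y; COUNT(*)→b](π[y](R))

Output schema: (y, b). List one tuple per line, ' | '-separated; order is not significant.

Subexpression sizes:
  R → 4
  π[y](R) → 4
  γ[y; COUNT(*)→b](π[y](R)) → 2

== RESULT ==
y | b
p | 1
q | 3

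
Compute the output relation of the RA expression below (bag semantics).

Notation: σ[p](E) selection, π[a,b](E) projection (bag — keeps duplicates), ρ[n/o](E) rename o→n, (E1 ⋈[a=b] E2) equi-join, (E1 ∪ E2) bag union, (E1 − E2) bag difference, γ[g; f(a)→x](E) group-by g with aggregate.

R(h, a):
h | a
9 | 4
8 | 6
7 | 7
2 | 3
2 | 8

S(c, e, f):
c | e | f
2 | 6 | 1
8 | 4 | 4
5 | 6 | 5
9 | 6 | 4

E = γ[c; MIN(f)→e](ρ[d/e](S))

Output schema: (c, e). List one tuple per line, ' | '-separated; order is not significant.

Stepwise |·|:
  S → 4
  ρ[d/e](S) → 4
  γ[c; MIN(f)→e](ρ[d/e](S)) → 4

== RESULT ==
c | e
2 | 1
5 | 5
8 | 4
9 | 4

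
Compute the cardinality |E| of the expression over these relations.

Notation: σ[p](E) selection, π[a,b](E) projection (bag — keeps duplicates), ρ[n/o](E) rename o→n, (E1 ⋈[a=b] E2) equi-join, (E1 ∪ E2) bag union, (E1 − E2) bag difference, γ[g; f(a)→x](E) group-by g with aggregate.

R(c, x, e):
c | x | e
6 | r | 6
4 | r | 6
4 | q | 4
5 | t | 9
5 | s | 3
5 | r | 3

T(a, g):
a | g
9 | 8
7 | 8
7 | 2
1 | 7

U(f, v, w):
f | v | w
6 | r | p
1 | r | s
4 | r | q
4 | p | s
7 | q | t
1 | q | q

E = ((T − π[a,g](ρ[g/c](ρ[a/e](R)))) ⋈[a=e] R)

Subexpression sizes:
  T → 4
  R → 6
  ρ[a/e](R) → 6
  ρ[g/c](ρ[a/e](R)) → 6
  π[a,g](ρ[g/c](ρ[a/e](R))) → 6
  (T − π[a,g](ρ[g/c](ρ[a/e](R)))) → 4
  R → 6
  ((T − π[a,g](ρ[g/c](ρ[a/e](R)))) ⋈[a=e] R) → 1

|E| = 1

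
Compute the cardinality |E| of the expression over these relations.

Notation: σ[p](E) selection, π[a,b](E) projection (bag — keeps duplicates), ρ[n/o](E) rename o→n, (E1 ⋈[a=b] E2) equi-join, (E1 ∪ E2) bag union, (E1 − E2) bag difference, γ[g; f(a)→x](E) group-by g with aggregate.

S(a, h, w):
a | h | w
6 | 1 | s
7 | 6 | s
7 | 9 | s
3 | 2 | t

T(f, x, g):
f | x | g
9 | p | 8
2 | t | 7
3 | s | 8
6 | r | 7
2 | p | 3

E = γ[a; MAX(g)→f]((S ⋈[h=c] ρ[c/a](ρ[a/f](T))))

Per-node cardinality:
  S → 4
  T → 5
  ρ[a/f](T) → 5
  ρ[c/a](ρ[a/f](T)) → 5
  (S ⋈[h=c] ρ[c/a](ρ[a/f](T))) → 4
  γ[a; MAX(g)→f]((S ⋈[h=c] ρ[c/a](ρ[a/f](T)))) → 2

|E| = 2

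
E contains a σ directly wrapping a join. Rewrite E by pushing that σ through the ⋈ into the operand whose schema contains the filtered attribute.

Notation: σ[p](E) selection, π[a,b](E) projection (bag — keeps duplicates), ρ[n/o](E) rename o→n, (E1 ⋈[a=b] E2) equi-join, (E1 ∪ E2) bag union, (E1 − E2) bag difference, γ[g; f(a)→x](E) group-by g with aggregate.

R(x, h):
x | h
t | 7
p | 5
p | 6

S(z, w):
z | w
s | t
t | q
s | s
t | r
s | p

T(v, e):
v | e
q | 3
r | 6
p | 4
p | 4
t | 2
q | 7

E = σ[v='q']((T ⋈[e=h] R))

σ filters on v, owned by the left side.
E' = (σ[v='q'](T) ⋈[e=h] R)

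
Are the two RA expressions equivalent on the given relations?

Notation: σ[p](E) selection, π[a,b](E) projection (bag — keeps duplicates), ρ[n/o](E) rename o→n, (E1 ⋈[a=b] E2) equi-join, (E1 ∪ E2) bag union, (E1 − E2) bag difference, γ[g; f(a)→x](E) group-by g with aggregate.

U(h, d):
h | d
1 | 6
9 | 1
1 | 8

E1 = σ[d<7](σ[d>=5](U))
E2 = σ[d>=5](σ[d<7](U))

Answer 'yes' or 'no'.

E1 subexpression sizes:
  U → 3
  σ[d>=5](U) → 2
  σ[d<7](σ[d>=5](U)) → 1
E2 subexpression sizes:
  U → 3
  σ[d<7](U) → 2
  σ[d>=5](σ[d<7](U)) → 1

E1 and E2 produce the same multiset:
h | d
1 | 6

yes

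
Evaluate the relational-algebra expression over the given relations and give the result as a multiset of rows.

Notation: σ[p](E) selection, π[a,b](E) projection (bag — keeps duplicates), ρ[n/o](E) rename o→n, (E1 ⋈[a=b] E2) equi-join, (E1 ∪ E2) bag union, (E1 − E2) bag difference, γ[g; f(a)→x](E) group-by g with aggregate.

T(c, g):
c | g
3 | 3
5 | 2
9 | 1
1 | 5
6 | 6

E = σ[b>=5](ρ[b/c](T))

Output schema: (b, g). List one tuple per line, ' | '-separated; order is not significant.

Stepwise |·|:
  T → 5
  ρ[b/c](T) → 5
  σ[b>=5](ρ[b/c](T)) → 3

== RESULT ==
b | g
5 | 2
6 | 6
9 | 1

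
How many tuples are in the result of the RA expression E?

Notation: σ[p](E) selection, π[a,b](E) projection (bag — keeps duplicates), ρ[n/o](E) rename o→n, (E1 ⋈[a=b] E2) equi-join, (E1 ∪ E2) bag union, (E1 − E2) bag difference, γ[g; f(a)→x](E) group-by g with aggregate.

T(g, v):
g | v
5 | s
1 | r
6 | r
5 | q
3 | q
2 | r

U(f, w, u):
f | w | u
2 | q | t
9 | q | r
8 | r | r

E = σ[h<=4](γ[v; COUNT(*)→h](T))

Row counts bottom-up:
  T → 6
  γ[v; COUNT(*)→h](T) → 3
  σ[h<=4](γ[v; COUNT(*)→h](T)) → 3

|E| = 3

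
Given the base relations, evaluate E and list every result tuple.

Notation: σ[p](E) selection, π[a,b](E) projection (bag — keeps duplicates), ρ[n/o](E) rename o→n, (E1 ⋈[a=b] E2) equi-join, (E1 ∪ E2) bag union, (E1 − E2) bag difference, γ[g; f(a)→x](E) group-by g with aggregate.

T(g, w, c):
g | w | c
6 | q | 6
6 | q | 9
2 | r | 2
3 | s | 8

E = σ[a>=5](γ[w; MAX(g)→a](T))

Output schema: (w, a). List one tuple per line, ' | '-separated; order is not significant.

Per-node cardinality:
  T → 4
  γ[w; MAX(g)→a](T) → 3
  σ[a>=5](γ[w; MAX(g)→a](T)) → 1

== RESULT ==
w | a
q | 6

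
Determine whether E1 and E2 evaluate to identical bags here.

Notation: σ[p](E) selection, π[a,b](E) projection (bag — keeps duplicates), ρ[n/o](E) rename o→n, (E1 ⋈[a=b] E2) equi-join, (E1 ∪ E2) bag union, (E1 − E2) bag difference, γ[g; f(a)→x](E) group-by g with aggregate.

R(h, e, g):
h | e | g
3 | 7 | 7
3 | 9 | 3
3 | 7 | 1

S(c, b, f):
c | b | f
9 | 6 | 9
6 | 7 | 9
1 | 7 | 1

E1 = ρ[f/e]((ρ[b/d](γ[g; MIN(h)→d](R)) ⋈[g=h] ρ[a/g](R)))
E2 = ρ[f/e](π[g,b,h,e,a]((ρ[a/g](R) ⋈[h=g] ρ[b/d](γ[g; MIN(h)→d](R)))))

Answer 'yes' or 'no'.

E1 row counts bottom-up:
  R → 3
  γ[g; MIN(h)→d](R) → 3
  ρ[b/d](γ[g; MIN(h)→d](R)) → 3
  R → 3
  ρ[a/g](R) → 3
  (ρ[b/d](γ[g; MIN(h)→d](R)) ⋈[g=h] ρ[a/g](R)) → 3
  ρ[f/e]((ρ[b/d](γ[g; MIN(h)→d](R)) ⋈[g=h] ρ[a/g](R))) → 3
E2 row counts bottom-up:
  R → 3
  ρ[a/g](R) → 3
  R → 3
  γ[g; MIN(h)→d](R) → 3
  ρ[b/d](γ[g; MIN(h)→d](R)) → 3
  (ρ[a/g](R) ⋈[h=g] ρ[b/d](γ[g; MIN(h)→d](R))) → 3
  π[g,b,h,e,a]((ρ[a/g](R) ⋈[h=g] ρ[b/d](γ[g; MIN(h)→d](R)))) → 3
  ρ[f/e](π[g,b,h,e,a]((ρ[a/g](R) ⋈[h=g] ρ[b/d](γ[g; MIN(h)→d](R))))) → 3

E1 and E2 produce the same multiset:
g | b | h | f | a
3 | 3 | 3 | 7 | 1
3 | 3 | 3 | 7 | 7
3 | 3 | 3 | 9 | 3

yes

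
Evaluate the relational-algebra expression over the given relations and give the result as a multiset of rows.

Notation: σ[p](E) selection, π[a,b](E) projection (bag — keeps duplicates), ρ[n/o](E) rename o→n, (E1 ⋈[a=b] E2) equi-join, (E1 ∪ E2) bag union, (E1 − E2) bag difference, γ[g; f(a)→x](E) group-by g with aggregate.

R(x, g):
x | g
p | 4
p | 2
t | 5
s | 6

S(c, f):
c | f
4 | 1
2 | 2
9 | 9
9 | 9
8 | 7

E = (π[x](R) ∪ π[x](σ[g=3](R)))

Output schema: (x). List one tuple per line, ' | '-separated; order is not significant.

Row counts bottom-up:
  R → 4
  π[x](R) → 4
  R → 4
  σ[g=3](R) → 0
  π[x](σ[g=3](R)) → 0
  (π[x](R) ∪ π[x](σ[g=3](R))) → 4

== RESULT ==
x
p
p
s
t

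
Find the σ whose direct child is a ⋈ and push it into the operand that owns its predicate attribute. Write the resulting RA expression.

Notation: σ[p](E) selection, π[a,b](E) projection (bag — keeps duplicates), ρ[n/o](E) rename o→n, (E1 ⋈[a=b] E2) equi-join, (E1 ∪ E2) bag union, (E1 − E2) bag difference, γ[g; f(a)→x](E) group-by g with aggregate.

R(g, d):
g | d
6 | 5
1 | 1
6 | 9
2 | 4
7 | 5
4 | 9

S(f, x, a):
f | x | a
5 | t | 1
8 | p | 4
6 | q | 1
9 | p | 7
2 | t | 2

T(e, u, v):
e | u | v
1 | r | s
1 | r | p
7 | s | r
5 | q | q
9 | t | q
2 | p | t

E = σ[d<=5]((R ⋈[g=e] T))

σ filters on d, owned by the left side.
E' = (σ[d<=5](R) ⋈[g=e] T)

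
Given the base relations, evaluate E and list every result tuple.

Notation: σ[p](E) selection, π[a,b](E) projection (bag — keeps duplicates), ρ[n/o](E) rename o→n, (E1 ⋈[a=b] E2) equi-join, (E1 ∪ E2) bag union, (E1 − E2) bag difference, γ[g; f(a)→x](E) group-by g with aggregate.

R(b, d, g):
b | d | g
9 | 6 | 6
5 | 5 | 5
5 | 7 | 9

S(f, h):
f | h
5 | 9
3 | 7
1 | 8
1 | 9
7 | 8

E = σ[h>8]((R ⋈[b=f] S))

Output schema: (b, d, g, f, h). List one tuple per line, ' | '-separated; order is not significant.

Subexpression sizes:
  R → 3
  S → 5
  (R ⋈[b=f] S) → 2
  σ[h>8]((R ⋈[b=f] S)) → 2

== RESULT ==
b | d | g | f | h
5 | 5 | 5 | 5 | 9
5 | 7 | 9 | 5 | 9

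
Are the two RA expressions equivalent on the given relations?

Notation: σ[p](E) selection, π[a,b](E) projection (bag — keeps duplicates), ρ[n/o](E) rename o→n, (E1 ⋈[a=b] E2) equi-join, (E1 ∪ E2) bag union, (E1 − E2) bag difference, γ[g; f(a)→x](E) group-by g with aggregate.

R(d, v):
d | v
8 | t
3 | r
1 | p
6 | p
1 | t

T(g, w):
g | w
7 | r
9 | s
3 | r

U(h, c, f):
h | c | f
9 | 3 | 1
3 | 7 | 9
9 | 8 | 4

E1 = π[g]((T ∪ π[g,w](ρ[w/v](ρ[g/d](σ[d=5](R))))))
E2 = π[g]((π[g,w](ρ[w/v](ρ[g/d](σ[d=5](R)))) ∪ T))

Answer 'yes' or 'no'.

E1 row counts bottom-up:
  T → 3
  R → 5
  σ[d=5](R) → 0
  ρ[g/d](σ[d=5](R)) → 0
  ρ[w/v](ρ[g/d](σ[d=5](R))) → 0
  π[g,w](ρ[w/v](ρ[g/d](σ[d=5](R)))) → 0
  (T ∪ π[g,w](ρ[w/v](ρ[g/d](σ[d=5](R))))) → 3
  π[g]((T ∪ π[g,w](ρ[w/v](ρ[g/d](σ[d=5](R)))))) → 3
E2 row counts bottom-up:
  R → 5
  σ[d=5](R) → 0
  ρ[g/d](σ[d=5](R)) → 0
  ρ[w/v](ρ[g/d](σ[d=5](R))) → 0
  π[g,w](ρ[w/v](ρ[g/d](σ[d=5](R)))) → 0
  T → 3
  (π[g,w](ρ[w/v](ρ[g/d](σ[d=5](R)))) ∪ T) → 3
  π[g]((π[g,w](ρ[w/v](ρ[g/d](σ[d=5](R)))) ∪ T)) → 3

E1 and E2 produce the same multiset:
g
3
7
9

yes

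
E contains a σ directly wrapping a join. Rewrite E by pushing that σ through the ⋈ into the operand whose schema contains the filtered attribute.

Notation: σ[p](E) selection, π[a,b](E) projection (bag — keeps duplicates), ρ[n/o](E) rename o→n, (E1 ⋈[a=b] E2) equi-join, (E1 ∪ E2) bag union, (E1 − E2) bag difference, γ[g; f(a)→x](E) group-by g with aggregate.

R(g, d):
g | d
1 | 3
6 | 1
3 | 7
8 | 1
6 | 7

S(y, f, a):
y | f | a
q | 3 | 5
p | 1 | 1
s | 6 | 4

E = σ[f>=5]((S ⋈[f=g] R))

σ filters on f, owned by the left side.
E' = (σ[f>=5](S) ⋈[f=g] R)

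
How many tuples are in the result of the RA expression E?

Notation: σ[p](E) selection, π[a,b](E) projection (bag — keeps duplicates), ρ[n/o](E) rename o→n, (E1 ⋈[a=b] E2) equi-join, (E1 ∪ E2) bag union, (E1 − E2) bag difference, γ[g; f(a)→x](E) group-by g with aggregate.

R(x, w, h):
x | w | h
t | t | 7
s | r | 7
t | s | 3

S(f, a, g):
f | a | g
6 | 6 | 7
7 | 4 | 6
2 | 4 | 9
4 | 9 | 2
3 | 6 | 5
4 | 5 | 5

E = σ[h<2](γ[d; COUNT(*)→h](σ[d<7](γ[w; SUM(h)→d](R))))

Row counts bottom-up:
  R → 3
  γ[w; SUM(h)→d](R) → 3
  σ[d<7](γ[w; SUM(h)→d](R)) → 1
  γ[d; COUNT(*)→h](σ[d<7](γ[w; SUM(h)→d](R))) → 1
  σ[h<2](γ[d; COUNT(*)→h](σ[d<7](γ[w; SUM(h)→d](R)))) → 1

|E| = 1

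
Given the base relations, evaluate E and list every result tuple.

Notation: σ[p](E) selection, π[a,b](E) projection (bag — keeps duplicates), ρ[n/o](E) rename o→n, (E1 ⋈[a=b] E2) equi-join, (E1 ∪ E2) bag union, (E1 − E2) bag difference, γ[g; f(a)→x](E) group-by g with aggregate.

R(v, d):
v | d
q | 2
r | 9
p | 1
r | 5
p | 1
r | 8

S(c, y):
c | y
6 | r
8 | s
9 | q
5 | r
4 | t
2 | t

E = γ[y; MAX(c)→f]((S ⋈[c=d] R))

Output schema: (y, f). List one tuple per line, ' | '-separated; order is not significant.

Row counts bottom-up:
  S → 6
  R → 6
  (S ⋈[c=d] R) → 4
  γ[y; MAX(c)→f]((S ⋈[c=d] R)) → 4

== RESULT ==
y | f
q | 9
r | 5
s | 8
t | 2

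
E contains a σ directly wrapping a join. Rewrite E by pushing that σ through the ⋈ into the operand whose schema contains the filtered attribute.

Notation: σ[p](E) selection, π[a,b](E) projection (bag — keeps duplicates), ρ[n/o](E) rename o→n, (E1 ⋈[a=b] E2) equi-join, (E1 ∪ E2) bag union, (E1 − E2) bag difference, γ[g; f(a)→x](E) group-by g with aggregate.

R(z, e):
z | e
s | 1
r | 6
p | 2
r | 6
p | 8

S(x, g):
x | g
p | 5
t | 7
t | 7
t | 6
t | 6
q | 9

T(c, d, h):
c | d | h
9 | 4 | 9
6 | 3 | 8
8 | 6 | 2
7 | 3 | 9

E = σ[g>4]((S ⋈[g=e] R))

σ filters on g, owned by the left side.
E' = (σ[g>4](S) ⋈[g=e] R)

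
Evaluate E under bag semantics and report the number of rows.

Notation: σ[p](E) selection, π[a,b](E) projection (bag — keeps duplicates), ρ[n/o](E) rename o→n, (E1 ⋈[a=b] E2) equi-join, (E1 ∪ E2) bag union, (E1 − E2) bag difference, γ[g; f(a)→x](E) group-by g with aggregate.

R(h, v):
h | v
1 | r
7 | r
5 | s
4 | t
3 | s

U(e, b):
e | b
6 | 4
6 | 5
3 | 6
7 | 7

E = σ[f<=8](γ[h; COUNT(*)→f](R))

Subexpression sizes:
  R → 5
  γ[h; COUNT(*)→f](R) → 5
  σ[f<=8](γ[h; COUNT(*)→f](R)) → 5

|E| = 5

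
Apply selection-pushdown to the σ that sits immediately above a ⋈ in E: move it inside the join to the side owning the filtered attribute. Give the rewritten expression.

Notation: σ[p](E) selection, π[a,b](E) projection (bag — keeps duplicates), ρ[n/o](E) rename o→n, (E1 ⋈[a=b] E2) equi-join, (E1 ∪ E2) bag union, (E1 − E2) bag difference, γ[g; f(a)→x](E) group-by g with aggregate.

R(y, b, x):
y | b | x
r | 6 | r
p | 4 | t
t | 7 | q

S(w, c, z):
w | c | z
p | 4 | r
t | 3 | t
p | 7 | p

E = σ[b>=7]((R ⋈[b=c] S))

σ filters on b, owned by the left side.
E' = (σ[b>=7](R) ⋈[b=c] S)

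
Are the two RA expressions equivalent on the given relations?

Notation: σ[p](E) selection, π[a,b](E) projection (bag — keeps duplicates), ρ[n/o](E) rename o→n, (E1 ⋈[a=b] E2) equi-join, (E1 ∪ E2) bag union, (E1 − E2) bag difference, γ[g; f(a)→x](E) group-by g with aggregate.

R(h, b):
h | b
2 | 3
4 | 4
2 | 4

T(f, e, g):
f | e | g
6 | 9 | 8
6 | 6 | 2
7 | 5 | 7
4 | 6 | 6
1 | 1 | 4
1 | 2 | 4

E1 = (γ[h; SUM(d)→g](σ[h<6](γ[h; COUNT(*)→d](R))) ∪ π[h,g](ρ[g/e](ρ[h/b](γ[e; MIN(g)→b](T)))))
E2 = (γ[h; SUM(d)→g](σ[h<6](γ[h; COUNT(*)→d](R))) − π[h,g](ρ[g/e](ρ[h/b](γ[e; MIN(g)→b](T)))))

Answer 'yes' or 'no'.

E1 per-node cardinality:
  R → 3
  γ[h; COUNT(*)→d](R) → 2
  σ[h<6](γ[h; COUNT(*)→d](R)) → 2
  γ[h; SUM(d)→g](σ[h<6](γ[h; COUNT(*)→d](R))) → 2
  T → 6
  γ[e; MIN(g)→b](T) → 5
  ρ[h/b](γ[e; MIN(g)→b](T)) → 5
  ρ[g/e](ρ[h/b](γ[e; MIN(g)→b](T))) → 5
  π[h,g](ρ[g/e](ρ[h/b](γ[e; MIN(g)→b](T)))) → 5
  (γ[h; SUM(d)→g](σ[h<6](γ[h; COUNT(*)→d](R))) ∪ π[h,g](ρ[g/e](ρ[h/b](γ[e; MIN(g)→b](T))))) → 7
E2 per-node cardinality:
  R → 3
  γ[h; COUNT(*)→d](R) → 2
  σ[h<6](γ[h; COUNT(*)→d](R)) → 2
  γ[h; SUM(d)→g](σ[h<6](γ[h; COUNT(*)→d](R))) → 2
  T → 6
  γ[e; MIN(g)→b](T) → 5
  ρ[h/b](γ[e; MIN(g)→b](T)) → 5
  ρ[g/e](ρ[h/b](γ[e; MIN(g)→b](T))) → 5
  π[h,g](ρ[g/e](ρ[h/b](γ[e; MIN(g)→b](T)))) → 5
  (γ[h; SUM(d)→g](σ[h<6](γ[h; COUNT(*)→d](R))) − π[h,g](ρ[g/e](ρ[h/b](γ[e; MIN(g)→b](T))))) → 1

E1 result:
h | g
2 | 2
2 | 6
4 | 1
4 | 1
4 | 2
7 | 5
8 | 9
E2 result:
h | g
2 | 2
Witness: (8, 9) appears 1× in E1 but 0× in E2.

no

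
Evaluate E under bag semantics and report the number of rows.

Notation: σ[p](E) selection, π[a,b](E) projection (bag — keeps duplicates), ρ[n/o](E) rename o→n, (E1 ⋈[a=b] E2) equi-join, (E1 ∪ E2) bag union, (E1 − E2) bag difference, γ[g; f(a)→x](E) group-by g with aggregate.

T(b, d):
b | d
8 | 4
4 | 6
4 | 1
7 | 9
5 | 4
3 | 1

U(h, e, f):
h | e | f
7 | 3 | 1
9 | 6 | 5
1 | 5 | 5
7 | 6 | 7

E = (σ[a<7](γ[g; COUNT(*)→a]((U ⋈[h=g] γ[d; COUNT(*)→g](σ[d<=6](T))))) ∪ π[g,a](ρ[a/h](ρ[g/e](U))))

Per-node cardinality:
  U → 4
  T → 6
  σ[d<=6](T) → 5
  γ[d; COUNT(*)→g](σ[d<=6](T)) → 3
  (U ⋈[h=g] γ[d; COUNT(*)→g](σ[d<=6](T))) → 1
  γ[g; COUNT(*)→a]((U ⋈[h=g] γ[d; COUNT(*)→g](σ[d<=6](T)))) → 1
  σ[a<7](γ[g; COUNT(*)→a]((U ⋈[h=g] γ[d; COUNT(*)→g](σ[d<=6](T))))) → 1
  U → 4
  ρ[g/e](U) → 4
  ρ[a/h](ρ[g/e](U)) → 4
  π[g,a](ρ[a/h](ρ[g/e](U))) → 4
  (σ[a<7](γ[g; COUNT(*)→a]((U ⋈[h=g] γ[d; COUNT(*)→g](σ[d<=6](T))))) ∪ π[g,a](ρ[a/h](ρ[g/e](U)))) → 5

|E| = 5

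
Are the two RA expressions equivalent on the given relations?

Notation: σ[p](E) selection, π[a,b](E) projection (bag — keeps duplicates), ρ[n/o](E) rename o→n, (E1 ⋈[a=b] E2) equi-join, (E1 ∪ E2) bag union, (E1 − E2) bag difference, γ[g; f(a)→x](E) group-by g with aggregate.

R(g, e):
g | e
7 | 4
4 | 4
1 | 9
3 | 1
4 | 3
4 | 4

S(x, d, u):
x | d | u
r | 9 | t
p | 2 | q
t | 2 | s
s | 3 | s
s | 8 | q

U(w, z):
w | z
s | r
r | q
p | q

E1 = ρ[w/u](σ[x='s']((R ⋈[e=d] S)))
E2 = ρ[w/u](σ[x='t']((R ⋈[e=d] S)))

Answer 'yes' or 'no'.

E1 per-node cardinality:
  R → 6
  S → 5
  (R ⋈[e=d] S) → 2
  σ[x='s']((R ⋈[e=d] S)) → 1
  ρ[w/u](σ[x='s']((R ⋈[e=d] S))) → 1
E2 per-node cardinality:
  R → 6
  S → 5
  (R ⋈[e=d] S) → 2
  σ[x='t']((R ⋈[e=d] S)) → 0
  ρ[w/u](σ[x='t']((R ⋈[e=d] S))) → 0

E1 result:
g | e | x | d | w
4 | 3 | s | 3 | s
E2 result:
g | e | x | d | w
(0 rows)
Witness: (4, 3, 's', 3, 's') appears 1× in E1 but 0× in E2.

no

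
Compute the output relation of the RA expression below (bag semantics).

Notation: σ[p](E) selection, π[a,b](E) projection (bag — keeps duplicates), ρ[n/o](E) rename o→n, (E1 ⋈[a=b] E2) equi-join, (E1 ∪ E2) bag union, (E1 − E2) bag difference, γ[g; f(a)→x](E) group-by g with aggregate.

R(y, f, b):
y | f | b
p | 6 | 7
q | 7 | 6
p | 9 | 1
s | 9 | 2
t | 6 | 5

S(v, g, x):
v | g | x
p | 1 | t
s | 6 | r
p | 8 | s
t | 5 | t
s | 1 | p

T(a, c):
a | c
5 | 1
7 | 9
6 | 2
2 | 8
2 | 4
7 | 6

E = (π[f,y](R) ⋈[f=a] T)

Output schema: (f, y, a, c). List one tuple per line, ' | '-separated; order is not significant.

Row counts bottom-up:
  R → 5
  π[f,y](R) → 5
  T → 6
  (π[f,y](R) ⋈[f=a] T) → 4

== RESULT ==
f | y | a | c
6 | p | 6 | 2
6 | t | 6 | 2
7 | q | 7 | 6
7 | q | 7 | 9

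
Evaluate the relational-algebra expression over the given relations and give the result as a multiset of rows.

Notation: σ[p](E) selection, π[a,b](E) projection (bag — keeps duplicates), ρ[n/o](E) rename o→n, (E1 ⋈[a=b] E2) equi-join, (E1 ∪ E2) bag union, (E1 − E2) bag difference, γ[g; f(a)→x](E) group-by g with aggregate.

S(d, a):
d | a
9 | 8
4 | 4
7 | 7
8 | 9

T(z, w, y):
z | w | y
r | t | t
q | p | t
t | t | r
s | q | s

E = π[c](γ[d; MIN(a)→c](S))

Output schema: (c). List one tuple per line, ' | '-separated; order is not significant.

Stepwise |·|:
  S → 4
  γ[d; MIN(a)→c](S) → 4
  π[c](γ[d; MIN(a)→c](S)) → 4

== RESULT ==
c
4
7
8
9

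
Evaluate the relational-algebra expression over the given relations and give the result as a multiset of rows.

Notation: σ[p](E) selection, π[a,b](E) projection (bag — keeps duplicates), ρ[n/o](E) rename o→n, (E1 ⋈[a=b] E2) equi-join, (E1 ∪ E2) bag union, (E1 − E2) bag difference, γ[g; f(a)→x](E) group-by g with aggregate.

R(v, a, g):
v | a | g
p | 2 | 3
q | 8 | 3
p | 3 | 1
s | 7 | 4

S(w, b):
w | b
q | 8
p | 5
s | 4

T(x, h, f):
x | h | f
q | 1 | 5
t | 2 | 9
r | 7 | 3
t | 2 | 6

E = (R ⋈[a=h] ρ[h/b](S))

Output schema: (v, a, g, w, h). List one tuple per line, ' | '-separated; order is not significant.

Subexpression sizes:
  R → 4
  S → 3
  ρ[h/b](S) → 3
  (R ⋈[a=h] ρ[h/b](S)) → 1

== RESULT ==
v | a | g | w | h
q | 8 | 3 | q | 8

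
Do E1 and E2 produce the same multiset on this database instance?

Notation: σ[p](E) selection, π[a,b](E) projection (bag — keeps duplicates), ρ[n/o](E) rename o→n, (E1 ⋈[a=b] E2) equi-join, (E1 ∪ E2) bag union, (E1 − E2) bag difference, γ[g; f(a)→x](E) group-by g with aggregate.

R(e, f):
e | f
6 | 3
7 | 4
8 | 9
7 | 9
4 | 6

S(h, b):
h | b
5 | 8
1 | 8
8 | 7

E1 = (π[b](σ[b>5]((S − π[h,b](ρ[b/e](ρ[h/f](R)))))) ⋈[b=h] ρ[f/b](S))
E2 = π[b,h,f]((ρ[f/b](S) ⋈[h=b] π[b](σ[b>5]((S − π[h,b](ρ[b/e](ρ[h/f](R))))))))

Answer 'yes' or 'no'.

E1 row counts bottom-up:
  S → 3
  R → 5
  ρ[h/f](R) → 5
  ρ[b/e](ρ[h/f](R)) → 5
  π[h,b](ρ[b/e](ρ[h/f](R))) → 5
  (S − π[h,b](ρ[b/e](ρ[h/f](R)))) → 3
  σ[b>5]((S − π[h,b](ρ[b/e](ρ[h/f](R))))) → 3
  π[b](σ[b>5]((S − π[h,b](ρ[b/e](ρ[h/f](R)))))) → 3
  S → 3
  ρ[f/b](S) → 3
  (π[b](σ[b>5]((S − π[h,b](ρ[b/e](ρ[h/f](R)))))) ⋈[b=h] ρ[f/b](S)) → 2
E2 row counts bottom-up:
  S → 3
  ρ[f/b](S) → 3
  S → 3
  R → 5
  ρ[h/f](R) → 5
  ρ[b/e](ρ[h/f](R)) → 5
  π[h,b](ρ[b/e](ρ[h/f](R))) → 5
  (S − π[h,b](ρ[b/e](ρ[h/f](R)))) → 3
  σ[b>5]((S − π[h,b](ρ[b/e](ρ[h/f](R))))) → 3
  π[b](σ[b>5]((S − π[h,b](ρ[b/e](ρ[h/f](R)))))) → 3
  (ρ[f/b](S) ⋈[h=b] π[b](σ[b>5]((S − π[h,b](ρ[b/e](ρ[h/f](R))))))) → 2
  π[b,h,f]((ρ[f/b](S) ⋈[h=b] π[b](σ[b>5]((S − π[h,b](ρ[b/e](ρ[h/f](R)))))))) → 2

E1 and E2 produce the same multiset:
b | h | f
8 | 8 | 7
8 | 8 | 7

yes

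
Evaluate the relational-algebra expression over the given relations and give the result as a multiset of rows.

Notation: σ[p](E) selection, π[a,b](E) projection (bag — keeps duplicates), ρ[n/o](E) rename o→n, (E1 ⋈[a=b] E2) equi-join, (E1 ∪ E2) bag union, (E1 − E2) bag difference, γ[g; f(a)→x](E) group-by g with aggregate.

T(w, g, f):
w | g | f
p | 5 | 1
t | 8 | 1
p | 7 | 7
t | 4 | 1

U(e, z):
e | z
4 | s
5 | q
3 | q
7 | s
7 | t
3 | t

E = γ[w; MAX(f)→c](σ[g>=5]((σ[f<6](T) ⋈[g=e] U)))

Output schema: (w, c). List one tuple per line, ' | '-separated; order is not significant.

Subexpression sizes:
  T → 4
  σ[f<6](T) → 3
  U → 6
  (σ[f<6](T) ⋈[g=e] U) → 2
  σ[g>=5]((σ[f<6](T) ⋈[g=e] U)) → 1
  γ[w; MAX(f)→c](σ[g>=5]((σ[f<6](T) ⋈[g=e] U))) → 1

== RESULT ==
w | c
p | 1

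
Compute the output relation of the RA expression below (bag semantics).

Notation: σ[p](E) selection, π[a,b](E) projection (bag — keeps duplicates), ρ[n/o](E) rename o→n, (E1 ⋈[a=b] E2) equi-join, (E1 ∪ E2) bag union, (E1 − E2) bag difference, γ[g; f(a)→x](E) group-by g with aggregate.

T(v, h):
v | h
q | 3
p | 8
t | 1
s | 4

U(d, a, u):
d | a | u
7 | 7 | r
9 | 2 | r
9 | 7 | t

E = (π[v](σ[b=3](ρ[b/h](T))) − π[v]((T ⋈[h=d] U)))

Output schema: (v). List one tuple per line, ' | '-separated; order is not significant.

Stepwise |·|:
  T → 4
  ρ[b/h](T) → 4
  σ[b=3](ρ[b/h](T)) → 1
  π[v](σ[b=3](ρ[b/h](T))) → 1
  T → 4
  U → 3
  (T ⋈[h=d] U) → 0
  π[v]((T ⋈[h=d] U)) → 0
  (π[v](σ[b=3](ρ[b/h](T))) − π[v]((T ⋈[h=d] U))) → 1

== RESULT ==
v
q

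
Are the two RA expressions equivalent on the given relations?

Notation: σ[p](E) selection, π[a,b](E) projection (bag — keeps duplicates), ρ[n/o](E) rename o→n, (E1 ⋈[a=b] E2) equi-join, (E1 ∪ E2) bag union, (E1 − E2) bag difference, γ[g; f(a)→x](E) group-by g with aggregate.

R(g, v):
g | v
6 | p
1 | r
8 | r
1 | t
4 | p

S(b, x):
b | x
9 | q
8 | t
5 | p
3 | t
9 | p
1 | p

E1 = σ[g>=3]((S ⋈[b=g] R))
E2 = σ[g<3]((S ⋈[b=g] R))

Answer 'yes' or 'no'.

E1 per-node cardinality:
  S → 6
  R → 5
  (S ⋈[b=g] R) → 3
  σ[g>=3]((S ⋈[b=g] R)) → 1
E2 per-node cardinality:
  S → 6
  R → 5
  (S ⋈[b=g] R) → 3
  σ[g<3]((S ⋈[b=g] R)) → 2

E1 result:
b | x | g | v
8 | t | 8 | r
E2 result:
b | x | g | v
1 | p | 1 | r
1 | p | 1 | t
Witness: (1, 'p', 1, 'r') appears 0× in E1 but 1× in E2.

no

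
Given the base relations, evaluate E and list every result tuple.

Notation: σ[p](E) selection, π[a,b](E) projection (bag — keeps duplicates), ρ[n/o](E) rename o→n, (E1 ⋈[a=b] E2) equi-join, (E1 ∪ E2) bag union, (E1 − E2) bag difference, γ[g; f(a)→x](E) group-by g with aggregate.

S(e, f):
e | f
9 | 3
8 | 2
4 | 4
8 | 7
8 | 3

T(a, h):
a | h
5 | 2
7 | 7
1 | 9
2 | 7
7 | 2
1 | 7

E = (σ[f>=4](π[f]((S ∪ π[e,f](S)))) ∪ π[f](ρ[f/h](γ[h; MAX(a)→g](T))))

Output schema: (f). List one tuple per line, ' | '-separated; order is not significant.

Stepwise |·|:
  S → 5
  S → 5
  π[e,f](S) → 5
  (S ∪ π[e,f](S)) → 10
  π[f]((S ∪ π[e,f](S))) → 10
  σ[f>=4](π[f]((S ∪ π[e,f](S)))) → 4
  T → 6
  γ[h; MAX(a)→g](T) → 3
  ρ[f/h](γ[h; MAX(a)→g](T)) → 3
  π[f](ρ[f/h](γ[h; MAX(a)→g](T))) → 3
  (σ[f>=4](π[f]((S ∪ π[e,f](S)))) ∪ π[f](ρ[f/h](γ[h; MAX(a)→g](T)))) → 7

== RESULT ==
f
2
4
4
7
7
7
9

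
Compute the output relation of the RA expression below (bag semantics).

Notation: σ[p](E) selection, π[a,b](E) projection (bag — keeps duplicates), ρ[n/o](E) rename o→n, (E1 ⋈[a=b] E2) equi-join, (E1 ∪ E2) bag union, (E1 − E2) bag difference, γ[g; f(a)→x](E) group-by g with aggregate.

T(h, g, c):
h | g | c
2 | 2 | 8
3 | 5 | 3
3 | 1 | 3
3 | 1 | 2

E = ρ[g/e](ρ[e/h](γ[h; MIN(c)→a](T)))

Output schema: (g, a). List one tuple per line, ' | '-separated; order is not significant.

Stepwise |·|:
  T → 4
  γ[h; MIN(c)→a](T) → 2
  ρ[e/h](γ[h; MIN(c)→a](T)) → 2
  ρ[g/e](ρ[e/h](γ[h; MIN(c)→a](T))) → 2

== RESULT ==
g | a
2 | 8
3 | 2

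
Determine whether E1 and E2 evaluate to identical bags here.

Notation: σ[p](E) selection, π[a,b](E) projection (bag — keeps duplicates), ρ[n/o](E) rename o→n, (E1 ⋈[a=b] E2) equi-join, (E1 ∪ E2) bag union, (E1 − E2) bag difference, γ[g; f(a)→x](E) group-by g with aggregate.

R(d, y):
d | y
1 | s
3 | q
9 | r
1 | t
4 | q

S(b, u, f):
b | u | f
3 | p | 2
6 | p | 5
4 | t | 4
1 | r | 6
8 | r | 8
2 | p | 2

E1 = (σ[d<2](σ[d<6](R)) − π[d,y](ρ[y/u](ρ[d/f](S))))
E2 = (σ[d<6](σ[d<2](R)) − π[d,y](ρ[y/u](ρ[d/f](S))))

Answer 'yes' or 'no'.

E1 subexpression sizes:
  R → 5
  σ[d<6](R) → 4
  σ[d<2](σ[d<6](R)) → 2
  S → 6
  ρ[d/f](S) → 6
  ρ[y/u](ρ[d/f](S)) → 6
  π[d,y](ρ[y/u](ρ[d/f](S))) → 6
  (σ[d<2](σ[d<6](R)) − π[d,y](ρ[y/u](ρ[d/f](S)))) → 2
E2 subexpression sizes:
  R → 5
  σ[d<2](R) → 2
  σ[d<6](σ[d<2](R)) → 2
  S → 6
  ρ[d/f](S) → 6
  ρ[y/u](ρ[d/f](S)) → 6
  π[d,y](ρ[y/u](ρ[d/f](S))) → 6
  (σ[d<6](σ[d<2](R)) − π[d,y](ρ[y/u](ρ[d/f](S)))) → 2

E1 and E2 produce the same multiset:
d | y
1 | s
1 | t

yes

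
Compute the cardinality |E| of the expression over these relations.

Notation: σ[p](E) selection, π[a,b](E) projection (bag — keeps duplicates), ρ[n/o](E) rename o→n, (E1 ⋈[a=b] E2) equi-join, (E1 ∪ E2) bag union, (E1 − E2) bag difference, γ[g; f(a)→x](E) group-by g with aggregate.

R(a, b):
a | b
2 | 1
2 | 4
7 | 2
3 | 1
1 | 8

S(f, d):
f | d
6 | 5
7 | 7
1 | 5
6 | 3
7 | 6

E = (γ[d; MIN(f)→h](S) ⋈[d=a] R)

Subexpression sizes:
  S → 5
  γ[d; MIN(f)→h](S) → 4
  R → 5
  (γ[d; MIN(f)→h](S) ⋈[d=a] R) → 2

|E| = 2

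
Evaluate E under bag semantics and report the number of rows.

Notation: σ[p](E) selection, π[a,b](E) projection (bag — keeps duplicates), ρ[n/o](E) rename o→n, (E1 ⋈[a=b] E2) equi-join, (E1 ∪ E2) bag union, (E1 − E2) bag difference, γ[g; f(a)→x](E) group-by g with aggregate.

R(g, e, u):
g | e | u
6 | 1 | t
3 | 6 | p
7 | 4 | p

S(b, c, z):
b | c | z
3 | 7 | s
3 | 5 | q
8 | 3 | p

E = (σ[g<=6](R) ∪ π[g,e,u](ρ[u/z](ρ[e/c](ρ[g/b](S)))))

Subexpression sizes:
  R → 3
  σ[g<=6](R) → 2
  S → 3
  ρ[g/b](S) → 3
  ρ[e/c](ρ[g/b](S)) → 3
  ρ[u/z](ρ[e/c](ρ[g/b](S))) → 3
  π[g,e,u](ρ[u/z](ρ[e/c](ρ[g/b](S)))) → 3
  (σ[g<=6](R) ∪ π[g,e,u](ρ[u/z](ρ[e/c](ρ[g/b](S))))) → 5

|E| = 5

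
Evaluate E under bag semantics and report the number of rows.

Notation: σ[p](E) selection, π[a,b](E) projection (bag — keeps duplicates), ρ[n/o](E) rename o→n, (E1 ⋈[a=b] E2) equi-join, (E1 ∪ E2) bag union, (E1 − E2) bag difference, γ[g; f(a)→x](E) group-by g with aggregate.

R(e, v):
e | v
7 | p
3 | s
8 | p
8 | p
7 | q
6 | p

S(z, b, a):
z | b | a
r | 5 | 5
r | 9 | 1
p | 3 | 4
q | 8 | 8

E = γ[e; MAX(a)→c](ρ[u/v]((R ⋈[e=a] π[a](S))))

Stepwise |·|:
  R → 6
  S → 4
  π[a](S) → 4
  (R ⋈[e=a] π[a](S)) → 2
  ρ[u/v]((R ⋈[e=a] π[a](S))) → 2
  γ[e; MAX(a)→c](ρ[u/v]((R ⋈[e=a] π[a](S)))) → 1

|E| = 1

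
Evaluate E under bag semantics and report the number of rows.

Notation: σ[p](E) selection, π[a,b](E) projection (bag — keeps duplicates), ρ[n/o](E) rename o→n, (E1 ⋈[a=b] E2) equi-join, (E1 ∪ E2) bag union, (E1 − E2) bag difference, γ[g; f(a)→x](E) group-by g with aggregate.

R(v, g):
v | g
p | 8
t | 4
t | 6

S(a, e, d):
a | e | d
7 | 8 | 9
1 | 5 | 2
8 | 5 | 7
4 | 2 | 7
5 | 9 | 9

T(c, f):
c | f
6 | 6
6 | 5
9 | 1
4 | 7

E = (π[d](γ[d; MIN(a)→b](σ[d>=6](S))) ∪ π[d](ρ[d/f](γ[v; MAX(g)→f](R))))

Stepwise |·|:
  S → 5
  σ[d>=6](S) → 4
  γ[d; MIN(a)→b](σ[d>=6](S)) → 2
  π[d](γ[d; MIN(a)→b](σ[d>=6](S))) → 2
  R → 3
  γ[v; MAX(g)→f](R) → 2
  ρ[d/f](γ[v; MAX(g)→f](R)) → 2
  π[d](ρ[d/f](γ[v; MAX(g)→f](R))) → 2
  (π[d](γ[d; MIN(a)→b](σ[d>=6](S))) ∪ π[d](ρ[d/f](γ[v; MAX(g)→f](R)))) → 4

|E| = 4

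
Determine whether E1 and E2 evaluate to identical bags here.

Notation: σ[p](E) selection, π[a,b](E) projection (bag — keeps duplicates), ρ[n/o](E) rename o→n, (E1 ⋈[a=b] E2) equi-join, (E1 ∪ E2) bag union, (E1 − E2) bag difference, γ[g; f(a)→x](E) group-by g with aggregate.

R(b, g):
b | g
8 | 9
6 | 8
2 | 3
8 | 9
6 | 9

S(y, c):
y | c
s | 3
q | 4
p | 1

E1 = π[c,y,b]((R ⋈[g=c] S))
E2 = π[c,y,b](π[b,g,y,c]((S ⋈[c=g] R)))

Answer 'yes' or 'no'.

E1 stepwise |·|:
  R → 5
  S → 3
  (R ⋈[g=c] S) → 1
  π[c,y,b]((R ⋈[g=c] S)) → 1
E2 stepwise |·|:
  S → 3
  R → 5
  (S ⋈[c=g] R) → 1
  π[b,g,y,c]((S ⋈[c=g] R)) → 1
  π[c,y,b](π[b,g,y,c]((S ⋈[c=g] R))) → 1

E1 and E2 produce the same multiset:
c | y | b
3 | s | 2

yes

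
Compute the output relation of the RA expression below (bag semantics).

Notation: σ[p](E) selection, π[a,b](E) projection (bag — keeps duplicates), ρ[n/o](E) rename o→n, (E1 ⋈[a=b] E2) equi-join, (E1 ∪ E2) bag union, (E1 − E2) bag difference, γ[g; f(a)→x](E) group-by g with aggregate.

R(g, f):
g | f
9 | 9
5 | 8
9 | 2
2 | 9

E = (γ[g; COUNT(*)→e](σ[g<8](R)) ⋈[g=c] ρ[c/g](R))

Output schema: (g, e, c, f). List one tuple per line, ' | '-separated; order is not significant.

Subexpression sizes:
  R → 4
  σ[g<8](R) → 2
  γ[g; COUNT(*)→e](σ[g<8](R)) → 2
  R → 4
  ρ[c/g](R) → 4
  (γ[g; COUNT(*)→e](σ[g<8](R)) ⋈[g=c] ρ[c/g](R)) → 2

== RESULT ==
g | e | c | f
2 | 1 | 2 | 9
5 | 1 | 5 | 8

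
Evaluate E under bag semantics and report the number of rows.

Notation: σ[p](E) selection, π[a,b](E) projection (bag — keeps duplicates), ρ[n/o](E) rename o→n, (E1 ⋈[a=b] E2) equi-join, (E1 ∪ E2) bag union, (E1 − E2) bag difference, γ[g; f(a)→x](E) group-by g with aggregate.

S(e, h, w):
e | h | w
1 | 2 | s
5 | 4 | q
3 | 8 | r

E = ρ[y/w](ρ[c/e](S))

Stepwise |·|:
  S → 3
  ρ[c/e](S) → 3
  ρ[y/w](ρ[c/e](S)) → 3

|E| = 3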